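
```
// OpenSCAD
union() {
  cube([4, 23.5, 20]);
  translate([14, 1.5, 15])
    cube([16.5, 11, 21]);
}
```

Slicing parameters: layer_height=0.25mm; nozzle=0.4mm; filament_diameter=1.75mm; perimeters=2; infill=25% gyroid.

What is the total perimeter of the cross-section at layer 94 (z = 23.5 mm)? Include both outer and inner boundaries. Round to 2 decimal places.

55.00 mm

At z = 23.5 mm: the cube does not reach this height (z outside [0, 20]); the 16.5×11 cube at (14, 1.5) contributes its full rectangle (perimeter 55.00 mm); Combining (union): only the 16.5×11 cube at (14, 1.5) is present, so the union is just that shape — boundary = 55.00 mm. Overall, the cross-section is a single solid region. Total boundary length (outer) = 55.00 mm.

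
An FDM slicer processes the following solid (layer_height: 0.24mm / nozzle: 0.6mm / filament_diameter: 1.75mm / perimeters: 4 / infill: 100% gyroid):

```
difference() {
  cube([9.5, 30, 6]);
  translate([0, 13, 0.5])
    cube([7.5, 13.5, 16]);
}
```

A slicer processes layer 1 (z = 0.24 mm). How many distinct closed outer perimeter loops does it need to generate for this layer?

At z = 0.24 mm: the cube (footprint 9.5×30) is included at this height; the cube at (0, 13) is absent (z outside [0.5, 16.5]); After the difference (first − rest): none of the subtracted shapes is present at this height, so the 9.5×30 cube is unchanged — 1 connected region. The result has 1 disconnected region.

1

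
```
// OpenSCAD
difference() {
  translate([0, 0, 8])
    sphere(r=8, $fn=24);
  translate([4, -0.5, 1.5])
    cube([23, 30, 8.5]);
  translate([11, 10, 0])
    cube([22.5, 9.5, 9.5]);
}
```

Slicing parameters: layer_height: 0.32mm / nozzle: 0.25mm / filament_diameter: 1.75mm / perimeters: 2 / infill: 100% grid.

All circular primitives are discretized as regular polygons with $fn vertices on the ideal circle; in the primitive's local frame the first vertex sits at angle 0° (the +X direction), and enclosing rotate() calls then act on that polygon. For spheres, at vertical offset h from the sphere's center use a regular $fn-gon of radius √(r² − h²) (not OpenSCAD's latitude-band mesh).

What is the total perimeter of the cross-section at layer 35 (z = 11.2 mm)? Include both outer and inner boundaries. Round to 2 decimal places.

At z = 11.2 mm: the r=8 sphere slices to a regular 24-gon of circumradius 7.332 (√(r²−h²) with h=3.2 from center) (perimeter = 2·24·7.332·sin(180°/24) = 45.94 mm); the cube at (4, -0.5) is not intersected at this z (z outside [1.5, 10]); the cube at (11, 10) does not reach this height (z outside [0, 9.5]); Subtracting the remaining from the first: none of the subtracted shapes is present at this height, so the r=8 sphere is unchanged — boundary = 45.94 mm. Overall, the cross-section is a single solid region. Total boundary length (outer) = 45.94 mm.

45.94 mm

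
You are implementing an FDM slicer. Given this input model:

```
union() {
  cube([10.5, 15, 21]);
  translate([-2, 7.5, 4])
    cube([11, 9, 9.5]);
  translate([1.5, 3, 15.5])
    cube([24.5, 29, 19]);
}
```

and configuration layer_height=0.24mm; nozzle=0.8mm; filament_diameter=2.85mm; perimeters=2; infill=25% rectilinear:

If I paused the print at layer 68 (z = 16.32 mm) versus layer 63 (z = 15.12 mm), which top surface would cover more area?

Layer 68 (z = 16.32): the 10.5×15 cube contributes its full rectangle (area 157.50 mm²); the cube at (-2, 7.5) is not intersected at this z (z outside [4, 13.5]); the cube at (1.5, 3) (footprint 24.5×29) is included at this height (area 710.50 mm²); Combining (union): the regions partially overlap — summed areas 868.00 mm² minus the doubly-counted overlap 108.00 mm² gives 760.00 mm² — area = 760.00 mm². So its area = 760.00 mm². Layer 63 (z = 15.12): the cube is present — its section is the full 10.5×15 rectangle (area 157.50 mm²); the cube at (-2, 7.5) is absent (z outside [4, 13.5]); the cube at (1.5, 3) is absent (z outside [15.5, 34.5]); Merging all regions: only the 10.5×15 cube is present, so the union is just that shape — area = 157.50 mm². So its area = 157.50 mm². Layer 68 is larger (760.00 vs 157.50 mm²).

layer 68 (z = 16.32 mm)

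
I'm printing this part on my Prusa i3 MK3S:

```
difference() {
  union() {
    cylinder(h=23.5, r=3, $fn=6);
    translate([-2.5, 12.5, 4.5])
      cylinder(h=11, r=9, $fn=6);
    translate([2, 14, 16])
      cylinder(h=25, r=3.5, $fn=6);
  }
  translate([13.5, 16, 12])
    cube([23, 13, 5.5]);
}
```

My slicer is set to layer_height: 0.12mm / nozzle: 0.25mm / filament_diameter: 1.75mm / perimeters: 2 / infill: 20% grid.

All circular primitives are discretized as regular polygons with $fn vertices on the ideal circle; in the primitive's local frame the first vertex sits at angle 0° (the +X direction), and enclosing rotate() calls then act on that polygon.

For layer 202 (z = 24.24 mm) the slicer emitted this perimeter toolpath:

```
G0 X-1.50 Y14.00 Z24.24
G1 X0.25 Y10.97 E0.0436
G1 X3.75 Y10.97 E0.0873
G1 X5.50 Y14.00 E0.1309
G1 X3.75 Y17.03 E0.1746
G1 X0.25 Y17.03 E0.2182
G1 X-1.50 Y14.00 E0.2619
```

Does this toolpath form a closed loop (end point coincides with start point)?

Start point (G0): (-1.50, 14.00). End point (last G1): the path returns to the start — closed.

yes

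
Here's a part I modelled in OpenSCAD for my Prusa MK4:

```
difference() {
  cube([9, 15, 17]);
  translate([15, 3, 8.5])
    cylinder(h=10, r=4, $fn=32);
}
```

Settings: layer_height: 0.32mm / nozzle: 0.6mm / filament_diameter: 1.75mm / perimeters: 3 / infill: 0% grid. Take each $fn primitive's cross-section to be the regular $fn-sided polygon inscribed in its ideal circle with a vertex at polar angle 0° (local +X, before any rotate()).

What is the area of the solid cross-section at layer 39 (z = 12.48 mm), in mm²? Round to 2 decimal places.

At z = 12.48 mm: the cube is present — its section is the full 9×15 rectangle (area 135.00 mm²); the cylinder at (15, 3): section is a regular 32-gon, circumradius r=4 (area = (32/2)·4.000²·sin(360°/32) = 49.94 mm²); Taking the first minus the rest: starting from the 9×15 cube (135.00 mm²), the r=4 cylinder at (15, 3) misses the remaining region (no effect) — area = 135.00 mm². Overall, the cross-section is a single solid region. Net area = 135.00 mm².

135.00 mm²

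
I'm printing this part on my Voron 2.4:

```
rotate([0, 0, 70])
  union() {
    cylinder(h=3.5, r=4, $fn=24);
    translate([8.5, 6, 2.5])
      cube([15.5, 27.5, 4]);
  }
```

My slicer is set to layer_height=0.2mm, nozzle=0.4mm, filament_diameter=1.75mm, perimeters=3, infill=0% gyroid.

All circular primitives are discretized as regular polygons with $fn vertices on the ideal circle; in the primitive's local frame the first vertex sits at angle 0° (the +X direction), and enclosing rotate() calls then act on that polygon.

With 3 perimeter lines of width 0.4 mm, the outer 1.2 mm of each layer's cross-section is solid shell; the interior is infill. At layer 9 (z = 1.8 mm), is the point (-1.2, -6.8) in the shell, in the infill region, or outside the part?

outside

At z = 1.8 mm: the r=4 cylinder gives a regular 24-gon of circumradius 4 (constant along its height); the cube at (8.5, 6) does not reach this height (z outside [2.5, 6.5]); Taking the union: only the r=4 cylinder is present, so the union is just that shape — 1 connected region; (whole slice rotated 70° about Z — lengths, areas and connectivity unchanged). Overall, the cross-section is a single solid region. Undo the 70° rotation: the query point maps to (-6.800, -1.198) in the un-rotated model frame. The nearest boundary edge runs (-4.00, 0.00)→(-3.86, -1.04); distance from the point to it = 2.93 mm. The point is not inside any of the regions above, so it lies outside the cross-section (2.93 mm from the nearest boundary).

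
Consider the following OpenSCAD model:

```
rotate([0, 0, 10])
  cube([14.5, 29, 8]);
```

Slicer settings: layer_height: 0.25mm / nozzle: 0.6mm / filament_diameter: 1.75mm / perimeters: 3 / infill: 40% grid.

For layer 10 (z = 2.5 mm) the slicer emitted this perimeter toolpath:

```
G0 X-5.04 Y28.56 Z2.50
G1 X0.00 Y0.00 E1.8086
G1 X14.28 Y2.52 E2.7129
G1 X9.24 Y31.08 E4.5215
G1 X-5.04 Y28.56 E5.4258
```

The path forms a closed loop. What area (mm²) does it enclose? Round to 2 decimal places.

420.54 mm²

Apply the shoelace formula to the sequence of (X, Y) vertices; enclosed area = 420.54 mm².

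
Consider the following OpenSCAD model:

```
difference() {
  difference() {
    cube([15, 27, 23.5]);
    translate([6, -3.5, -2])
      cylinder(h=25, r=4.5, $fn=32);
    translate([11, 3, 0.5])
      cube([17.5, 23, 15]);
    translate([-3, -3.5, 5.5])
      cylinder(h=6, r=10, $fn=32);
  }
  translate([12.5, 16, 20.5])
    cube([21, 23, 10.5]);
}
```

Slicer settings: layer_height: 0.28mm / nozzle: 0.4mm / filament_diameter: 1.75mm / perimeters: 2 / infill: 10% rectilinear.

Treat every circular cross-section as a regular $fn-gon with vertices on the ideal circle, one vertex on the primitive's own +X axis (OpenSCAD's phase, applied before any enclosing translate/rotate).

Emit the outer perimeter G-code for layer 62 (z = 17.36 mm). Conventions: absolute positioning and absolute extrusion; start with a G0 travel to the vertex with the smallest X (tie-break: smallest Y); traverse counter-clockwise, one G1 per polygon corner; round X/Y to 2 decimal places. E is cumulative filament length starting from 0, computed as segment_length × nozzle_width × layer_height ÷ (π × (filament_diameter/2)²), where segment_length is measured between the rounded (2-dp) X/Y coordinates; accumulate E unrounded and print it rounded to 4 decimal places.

G0 X0.00 Y0.00 Z17.36
G1 X3.21 Y0.00 E0.1495
G1 X3.50 Y0.24 E0.1670
G1 X4.28 Y0.66 E0.2082
G1 X5.12 Y0.91 E0.2491
G1 X6.00 Y1.00 E0.2902
G1 X6.88 Y0.91 E0.3314
G1 X7.72 Y0.66 E0.3722
G1 X8.50 Y0.24 E0.4135
G1 X8.79 Y0.00 E0.4310
G1 X15.00 Y0.00 E0.7202
G1 X15.00 Y27.00 E1.9774
G1 X0.00 Y27.00 E2.6759
G1 X0.00 Y0.00 E3.9331

At z = 17.36 mm: the cube is present — its section is the full 15×27 rectangle; the cylinder at (6, -3.5): section is a regular 32-gon, circumradius r=4.5; the cube at (11, 3) is not intersected at this z (z outside [0.5, 15.5]); the cylinder at (-3, -3.5) is absent (z outside [5.5, 11.5]); Subtracting the remaining from the first: starting from the 15×27 cube, the r=4.5 cylinder at (6, -3.5) partially overlaps it — only the 3.78 mm² overlap (of its 63.21 mm²) is removed, clipping the outline — 1 connected region; the cube at (12.5, 16) is not intersected at this z (z outside [20.5, 31]); Subtracting the remaining from the first: none of the subtracted shapes is present at this height, so that combined region is unchanged — 1 connected region. The outline is a single polygon with 13 vertices. Extrusion per mm of travel: 0.4 × 0.28 / (π × 0.875²) = 0.046564. Accumulating E over each segment gives final E = 3.9331.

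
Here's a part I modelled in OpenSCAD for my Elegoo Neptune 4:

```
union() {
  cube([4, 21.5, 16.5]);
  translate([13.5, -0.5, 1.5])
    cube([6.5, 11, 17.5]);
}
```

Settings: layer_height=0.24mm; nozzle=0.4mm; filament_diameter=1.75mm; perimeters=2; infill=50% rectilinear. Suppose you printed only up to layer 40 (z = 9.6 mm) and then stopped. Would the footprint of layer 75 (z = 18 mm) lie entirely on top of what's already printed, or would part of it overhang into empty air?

Compare the two slices. At z = 9.6: the cube is present — its section is the full 4×21.5 rectangle (area 86.00 mm²); the cube at (13.5, -0.5) is present — its section is the full 6.5×11 rectangle (area 71.50 mm²); Merging all regions: the 2 present regions are separate (no shared area or edge), so areas and boundary lengths simply add and each stays a separate island — area = 157.50 mm². At z = 18: the cube does not reach this height (z outside [0, 16.5]); the cube at (13.5, -0.5) (footprint 6.5×11) is included at this height (area 71.50 mm²); Taking the union: only the 6.5×11 cube at (13.5, -0.5) is present, so the union is just that shape — area = 71.50 mm². Checking containment: the cross-section at z = 18 is a subset of the cross-section at z = 9.6.

entirely on top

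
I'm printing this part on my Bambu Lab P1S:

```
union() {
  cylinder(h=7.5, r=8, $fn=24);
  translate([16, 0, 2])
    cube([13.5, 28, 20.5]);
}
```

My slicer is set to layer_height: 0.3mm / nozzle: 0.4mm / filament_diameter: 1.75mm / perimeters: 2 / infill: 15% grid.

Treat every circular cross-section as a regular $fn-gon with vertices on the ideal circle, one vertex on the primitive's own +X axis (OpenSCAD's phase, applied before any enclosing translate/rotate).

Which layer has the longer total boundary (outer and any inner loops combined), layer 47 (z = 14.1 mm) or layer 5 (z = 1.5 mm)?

Layer 47 (z = 14.1): the cylinder is absent (z outside [0, 7.5]); the cube at (16, 0) (footprint 13.5×28) is included at this height (perimeter 83.00 mm); Taking the union: only the 13.5×28 cube at (16, 0) is present, so the union is just that shape — boundary = 83.00 mm. So its perimeter = 83.00 mm. Layer 5 (z = 1.5): the cylinder: section is a regular 24-gon, circumradius r=8 (perimeter = 2·24·8.000·sin(180°/24) = 50.12 mm); the cube at (16, 0) does not reach this height (z outside [2, 22.5]); Merging all regions: only the r=8 cylinder is present, so the union is just that shape — boundary = 50.12 mm. So its perimeter = 50.12 mm. Layer 47 is larger (83.00 vs 50.12 mm).

layer 47 (z = 14.1 mm)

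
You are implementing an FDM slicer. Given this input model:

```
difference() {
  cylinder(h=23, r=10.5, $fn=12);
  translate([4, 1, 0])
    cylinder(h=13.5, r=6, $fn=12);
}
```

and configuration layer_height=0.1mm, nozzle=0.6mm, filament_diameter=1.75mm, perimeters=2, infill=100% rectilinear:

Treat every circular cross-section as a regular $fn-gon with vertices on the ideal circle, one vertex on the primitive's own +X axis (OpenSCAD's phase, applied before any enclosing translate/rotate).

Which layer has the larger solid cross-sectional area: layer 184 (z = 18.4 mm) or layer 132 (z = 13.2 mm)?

layer 184 (z = 18.4 mm)

Layer 184 (z = 18.4): the r=10.5 cylinder gives a regular 12-gon of circumradius 10.5 (constant along its height) (area = (12/2)·10.500²·sin(360°/12) = 330.75 mm²); the cylinder at (4, 1) is not intersected at this z (z outside [0, 13.5]); Subtracting the remaining from the first: none of the subtracted shapes is present at this height, so the r=10.5 cylinder is unchanged — area = 330.75 mm². So its area = 330.75 mm². Layer 132 (z = 13.2): the cylinder: section is a regular 12-gon, circumradius r=10.5 (area = (12/2)·10.500²·sin(360°/12) = 330.75 mm²); the cylinder at (4, 1): section is a regular 12-gon, circumradius r=6 (area = (12/2)·6.000²·sin(360°/12) = 108.00 mm²); After the difference (first − rest): starting from the r=10.5 cylinder (330.75 mm²), the r=6 cylinder at (4, 1) lies wholly inside it (removes its full 108.00 mm² and its 37.27 mm outline becomes a hole wall) — area = 222.75 mm². So its area = 222.75 mm². Layer 184 is larger (330.75 vs 222.75 mm²).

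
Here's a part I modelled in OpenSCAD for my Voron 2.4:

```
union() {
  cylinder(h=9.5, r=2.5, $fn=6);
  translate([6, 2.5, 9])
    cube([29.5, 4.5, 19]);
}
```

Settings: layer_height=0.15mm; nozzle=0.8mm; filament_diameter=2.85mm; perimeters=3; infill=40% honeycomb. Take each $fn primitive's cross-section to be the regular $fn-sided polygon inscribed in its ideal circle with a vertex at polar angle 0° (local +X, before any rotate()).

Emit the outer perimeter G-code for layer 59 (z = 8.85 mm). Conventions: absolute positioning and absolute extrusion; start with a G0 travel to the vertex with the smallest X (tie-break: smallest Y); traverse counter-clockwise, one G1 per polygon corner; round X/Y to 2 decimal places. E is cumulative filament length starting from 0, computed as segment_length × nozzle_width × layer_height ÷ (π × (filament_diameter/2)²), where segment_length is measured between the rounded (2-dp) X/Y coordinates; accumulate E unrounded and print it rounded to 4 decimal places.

At z = 8.85 mm: the r=2.5 cylinder contributes a regular 6-gon of circumradius 2.5; the cube at (6, 2.5) is absent (z outside [9, 28]); Merging all regions: only the r=2.5 cylinder is present, so the union is just that shape — 1 connected region. The outline is a single polygon with 6 vertices. Extrusion per mm of travel: 0.8 × 0.15 / (π × 1.425²) = 0.018811. Accumulating E over each segment gives final E = 0.2825.

G0 X-2.50 Y0.00 Z8.85
G1 X-1.25 Y-2.17 E0.0471
G1 X1.25 Y-2.17 E0.0941
G1 X2.50 Y0.00 E0.1412
G1 X1.25 Y2.17 E0.1883
G1 X-1.25 Y2.17 E0.2354
G1 X-2.50 Y0.00 E0.2825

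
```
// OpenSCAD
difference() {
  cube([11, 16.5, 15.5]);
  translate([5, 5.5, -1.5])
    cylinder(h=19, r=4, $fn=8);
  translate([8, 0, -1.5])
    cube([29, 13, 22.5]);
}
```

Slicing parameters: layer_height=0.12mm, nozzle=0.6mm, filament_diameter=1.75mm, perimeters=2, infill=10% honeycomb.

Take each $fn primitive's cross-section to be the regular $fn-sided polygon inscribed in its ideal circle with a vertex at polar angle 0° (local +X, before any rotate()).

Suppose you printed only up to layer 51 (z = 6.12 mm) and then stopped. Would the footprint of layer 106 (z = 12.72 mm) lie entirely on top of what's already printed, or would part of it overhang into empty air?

Compare the two slices. At z = 6.12: the cube is present — its section is the full 11×16.5 rectangle (area 181.50 mm²); the cylinder at (5, 5.5): section is a regular 8-gon, circumradius r=4 (area = (8/2)·4.000²·sin(360°/8) = 45.25 mm²); the cube at (8, 0) is present — its section is the full 29×13 rectangle (area 377.00 mm²); After the difference (first − rest): starting from the 11×16.5 cube (181.50 mm²), the r=4 cylinder at (5, 5.5) lies wholly inside it (removes its full 45.25 mm² and its 24.49 mm outline becomes a hole wall); the 29×13 cube at (8, 0) partially overlaps it — only the 36.59 mm² overlap (of its 377.00 mm²) is removed, clipping the outline — area = 99.66 mm². At z = 12.72: the 11×16.5 cube contributes its full rectangle (area 181.50 mm²); the r=4 cylinder at (5, 5.5) contributes a regular 8-gon of circumradius 4 (area = (8/2)·4.000²·sin(360°/8) = 45.25 mm²); the 29×13 cube at (8, 0) contributes its full rectangle (area 377.00 mm²); After the difference (first − rest): starting from the 11×16.5 cube (181.50 mm²), the r=4 cylinder at (5, 5.5) lies wholly inside it (removes its full 45.25 mm² and its 24.49 mm outline becomes a hole wall); the 29×13 cube at (8, 0) partially overlaps it — only the 36.59 mm² overlap (of its 377.00 mm²) is removed, clipping the outline — area = 99.66 mm². Checking containment: the cross-section at z = 12.72 is a subset of the cross-section at z = 6.12.

entirely on top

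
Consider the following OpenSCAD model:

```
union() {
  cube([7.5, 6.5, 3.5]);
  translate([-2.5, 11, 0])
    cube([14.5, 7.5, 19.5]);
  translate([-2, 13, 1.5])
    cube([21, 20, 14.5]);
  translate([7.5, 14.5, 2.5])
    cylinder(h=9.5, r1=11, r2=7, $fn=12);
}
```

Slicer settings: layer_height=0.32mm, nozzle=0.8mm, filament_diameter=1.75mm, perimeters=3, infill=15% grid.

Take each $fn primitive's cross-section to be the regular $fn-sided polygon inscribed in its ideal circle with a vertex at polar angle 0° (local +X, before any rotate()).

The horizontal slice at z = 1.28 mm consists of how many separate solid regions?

At z = 1.28 mm: the 7.5×6.5 cube contributes its full rectangle; the cube at (-2.5, 11) (footprint 14.5×7.5) is included at this height; the cube at (-2, 13) is not intersected at this z (z outside [1.5, 16]); the cone at (7.5, 14.5) does not reach this height (z outside [2.5, 12]); Combining (union): the 2 present regions are separate (no shared area or edge), so areas and boundary lengths simply add and each stays a separate island — 2 connected regions. The result has 2 disconnected regions.

2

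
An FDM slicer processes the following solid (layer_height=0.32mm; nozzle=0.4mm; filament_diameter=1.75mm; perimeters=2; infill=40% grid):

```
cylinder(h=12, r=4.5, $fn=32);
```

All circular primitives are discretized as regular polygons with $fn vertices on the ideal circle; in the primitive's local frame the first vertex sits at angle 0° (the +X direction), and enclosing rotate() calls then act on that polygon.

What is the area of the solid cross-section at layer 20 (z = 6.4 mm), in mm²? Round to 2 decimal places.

63.21 mm²

At z = 6.4 mm: the cylinder: section is a regular 32-gon, circumradius r=4.5 (area = (32/2)·4.500²·sin(360°/32) = 63.21 mm²). Overall, the cross-section is a single solid region. Net area = 63.21 mm².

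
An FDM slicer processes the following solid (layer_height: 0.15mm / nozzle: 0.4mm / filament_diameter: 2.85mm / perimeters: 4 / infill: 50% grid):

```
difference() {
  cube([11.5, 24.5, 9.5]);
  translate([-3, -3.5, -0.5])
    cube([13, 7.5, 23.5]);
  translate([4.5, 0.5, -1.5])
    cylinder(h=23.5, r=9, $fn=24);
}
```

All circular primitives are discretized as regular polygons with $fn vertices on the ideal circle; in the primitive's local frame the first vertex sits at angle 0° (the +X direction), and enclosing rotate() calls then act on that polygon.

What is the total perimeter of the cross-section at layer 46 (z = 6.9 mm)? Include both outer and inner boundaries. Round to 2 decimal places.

58.96 mm

At z = 6.9 mm: the cube (footprint 11.5×24.5) is included at this height (perimeter 72.00 mm); the 13×7.5 cube at (-3, -3.5) contributes its full rectangle (perimeter 41.00 mm); the r=9 cylinder at (4.5, 0.5) contributes a regular 24-gon of circumradius 9 (perimeter = 2·24·9.000·sin(180°/24) = 56.39 mm); After the difference (first − rest): starting from the 11.5×24.5 cube, the 13×7.5 cube at (-3, -3.5) partially overlaps it — only the 40.00 mm² overlap (of its 97.50 mm²) is removed, clipping the outline; the r=9 cylinder at (4.5, 0.5) partially overlaps it — only the 59.73 mm² overlap (of its 251.57 mm²) is removed, clipping the outline — boundary = 58.96 mm. Overall, the cross-section is a single solid region. Total boundary length (outer) = 58.96 mm.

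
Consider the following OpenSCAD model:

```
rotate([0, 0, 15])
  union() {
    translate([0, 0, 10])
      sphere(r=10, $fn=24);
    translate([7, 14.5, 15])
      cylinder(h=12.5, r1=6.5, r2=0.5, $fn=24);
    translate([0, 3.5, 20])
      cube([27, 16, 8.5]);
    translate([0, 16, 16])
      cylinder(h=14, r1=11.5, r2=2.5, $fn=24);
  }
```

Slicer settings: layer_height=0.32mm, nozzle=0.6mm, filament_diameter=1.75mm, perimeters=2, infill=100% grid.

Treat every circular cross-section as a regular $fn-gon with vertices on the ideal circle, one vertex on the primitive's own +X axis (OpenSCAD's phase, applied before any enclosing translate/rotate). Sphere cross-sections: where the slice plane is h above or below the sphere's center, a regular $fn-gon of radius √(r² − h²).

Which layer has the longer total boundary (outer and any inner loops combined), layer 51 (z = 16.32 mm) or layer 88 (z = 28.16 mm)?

layer 51 (z = 16.32 mm)

Layer 51 (z = 16.32): the r=10 sphere contributes a regular 24-gon of circumradius √(10²−6.32²) = 7.750 (perimeter = 2·24·7.750·sin(180°/24) = 48.55 mm); the cone at (7, 14.5) (r1=6.5→r2=0.5) has section circumradius 5.866 here — a regular 24-gon (perimeter = 2·24·5.866·sin(180°/24) = 36.75 mm); the cube at (0, 3.5) is absent (z outside [20, 28.5]); the cone at (0, 16): at t=0.023 of its height the radius interpolates to r₁+(r₂−r₁)t = 11.294, giving a regular 24-gon of that circumradius (perimeter = 2·24·11.294·sin(180°/24) = 70.76 mm); Combining (union): the regions partially overlap (shared area 113.35 mm²), so the edge portions inside another operand are dropped and the merged outline is re-measured after clipping — boundary = 100.20 mm; (rotated 15° about Z; rotation is an isometry so areas/perimeters/island counts are preserved). So its perimeter = 100.20 mm. Layer 88 (z = 28.16): the sphere does not reach this height (|z−center|=18.160 > r=10); the cone at (7, 14.5) is absent (z outside [15, 27.5]); the cube at (0, 3.5) is present — its section is the full 27×16 rectangle (perimeter 86.00 mm); the cone at (0, 16): at t=0.869 of its height the radius interpolates to r₁+(r₂−r₁)t = 3.683, giving a regular 24-gon of that circumradius (perimeter = 2·24·3.683·sin(180°/24) = 23.07 mm); Taking the union: the regions partially overlap (shared area 20.94 mm²), so the edge portions inside another operand are dropped and the merged outline is re-measured after clipping — boundary = 90.37 mm; (rotated 15° about Z; rotation is an isometry so areas/perimeters/island counts are preserved). So its perimeter = 90.37 mm. Layer 51 is larger (100.20 vs 90.37 mm).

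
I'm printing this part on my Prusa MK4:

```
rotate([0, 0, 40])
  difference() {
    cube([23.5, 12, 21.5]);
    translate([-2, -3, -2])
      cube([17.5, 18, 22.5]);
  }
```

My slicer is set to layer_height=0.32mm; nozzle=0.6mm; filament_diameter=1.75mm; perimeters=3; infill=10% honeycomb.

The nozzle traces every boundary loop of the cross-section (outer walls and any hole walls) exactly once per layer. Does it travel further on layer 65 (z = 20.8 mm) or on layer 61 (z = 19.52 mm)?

Layer 65 (z = 20.8): the cube (footprint 23.5×12) is included at this height (perimeter 71.00 mm); the cube at (-2, -3) does not reach this height (z outside [-2, 20.5]); After the difference (first − rest): none of the subtracted shapes is present at this height, so the 23.5×12 cube is unchanged — boundary = 71.00 mm; (rotated 40° about Z; rotation is an isometry so areas/perimeters/island counts are preserved). So its perimeter = 71.00 mm. Layer 61 (z = 19.52): the cube is present — its section is the full 23.5×12 rectangle (perimeter 71.00 mm); the 17.5×18 cube at (-2, -3) contributes its full rectangle (perimeter 71.00 mm); Subtracting the remaining from the first: starting from the 23.5×12 cube, the 17.5×18 cube at (-2, -3) partially overlaps it — only the 186.00 mm² overlap (of its 315.00 mm²) is removed, clipping the outline — boundary = 40.00 mm; (rotated 40° about Z; rotation is an isometry so areas/perimeters/island counts are preserved). So its perimeter = 40.00 mm. Layer 65 is larger (71.00 vs 40.00 mm).

layer 65 (z = 20.8 mm)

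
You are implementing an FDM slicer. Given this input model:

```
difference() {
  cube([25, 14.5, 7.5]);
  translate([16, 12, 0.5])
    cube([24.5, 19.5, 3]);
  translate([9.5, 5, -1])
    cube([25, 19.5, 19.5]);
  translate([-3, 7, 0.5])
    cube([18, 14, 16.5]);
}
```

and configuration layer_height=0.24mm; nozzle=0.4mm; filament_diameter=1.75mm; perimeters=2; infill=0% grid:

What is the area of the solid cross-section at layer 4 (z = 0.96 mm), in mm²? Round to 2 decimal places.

144.00 mm²

At z = 0.96 mm: the cube (footprint 25×14.5) is included at this height (area 362.50 mm²); the cube at (16, 12) is present — its section is the full 24.5×19.5 rectangle (area 477.75 mm²); the 25×19.5 cube at (9.5, 5) contributes its full rectangle (area 487.50 mm²); the cube at (-3, 7) is present — its section is the full 18×14 rectangle (area 252.00 mm²); Subtracting the remaining from the first: starting from the 25×14.5 cube (362.50 mm²), the 24.5×19.5 cube at (16, 12) partially overlaps it — only the 22.50 mm² overlap (of its 477.75 mm²) is removed, clipping the outline; the 25×19.5 cube at (9.5, 5) partially overlaps it — only the 124.75 mm² overlap (of its 487.50 mm²) is removed, clipping the outline; the 18×14 cube at (-3, 7) partially overlaps it — only the 71.25 mm² overlap (of its 252.00 mm²) is removed, clipping the outline — area = 144.00 mm². Overall, the cross-section is a single solid region. Net area = 144.00 mm².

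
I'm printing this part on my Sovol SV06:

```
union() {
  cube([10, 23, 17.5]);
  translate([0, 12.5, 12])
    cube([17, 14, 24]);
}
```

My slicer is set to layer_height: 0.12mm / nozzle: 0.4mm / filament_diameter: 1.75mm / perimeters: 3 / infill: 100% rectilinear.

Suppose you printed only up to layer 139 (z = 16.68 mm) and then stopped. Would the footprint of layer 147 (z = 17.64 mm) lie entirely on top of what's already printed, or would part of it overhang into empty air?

Compare the two slices. At z = 16.68: the cube is present — its section is the full 10×23 rectangle (area 230.00 mm²); the cube at (0, 12.5) is present — its section is the full 17×14 rectangle (area 238.00 mm²); Combining (union): the regions partially overlap — summed areas 468.00 mm² minus the doubly-counted overlap 105.00 mm² gives 363.00 mm² — area = 363.00 mm². At z = 17.64: the cube does not reach this height (z outside [0, 17.5]); the 17×14 cube at (0, 12.5) contributes its full rectangle (area 238.00 mm²); Combining (union): only the 17×14 cube at (0, 12.5) is present, so the union is just that shape — area = 238.00 mm². Checking containment: the cross-section at z = 17.64 is a subset of the cross-section at z = 16.68.

entirely on top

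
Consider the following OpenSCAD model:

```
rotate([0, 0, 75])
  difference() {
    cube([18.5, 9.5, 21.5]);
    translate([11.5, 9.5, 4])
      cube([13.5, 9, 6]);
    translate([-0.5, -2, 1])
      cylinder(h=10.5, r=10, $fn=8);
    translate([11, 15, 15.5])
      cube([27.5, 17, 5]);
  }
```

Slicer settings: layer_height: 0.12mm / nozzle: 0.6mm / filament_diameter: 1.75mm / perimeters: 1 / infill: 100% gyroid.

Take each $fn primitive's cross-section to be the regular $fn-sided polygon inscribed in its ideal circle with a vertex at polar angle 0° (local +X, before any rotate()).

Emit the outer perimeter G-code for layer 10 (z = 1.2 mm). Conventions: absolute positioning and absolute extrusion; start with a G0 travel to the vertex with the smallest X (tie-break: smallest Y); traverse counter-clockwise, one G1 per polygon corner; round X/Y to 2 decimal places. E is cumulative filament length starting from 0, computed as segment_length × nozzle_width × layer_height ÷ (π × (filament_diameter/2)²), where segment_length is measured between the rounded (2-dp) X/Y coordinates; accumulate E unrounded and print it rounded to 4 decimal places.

G0 X-9.18 Y2.46 Z1.20
G1 X-7.53 Y2.02 E0.0511
G1 X-3.20 Y7.66 E0.2640
G1 X2.24 Y8.38 E0.4282
G1 X4.79 Y17.87 E0.7224
G1 X-4.39 Y20.33 E1.0069
G1 X-9.18 Y2.46 E1.5607

At z = 1.2 mm: the 18.5×9.5 cube contributes its full rectangle; the cube at (11.5, 9.5) is not intersected at this z (z outside [4, 10]); the r=10 cylinder at (-0.5, -2) gives a regular 8-gon of circumradius 10 (constant along its height); the cube at (11, 15) does not reach this height (z outside [15.5, 20.5]); After the difference (first − rest): starting from the 18.5×9.5 cube, the r=10 cylinder at (-0.5, -2) partially overlaps it — only the 47.59 mm² overlap (of its 282.84 mm²) is removed, clipping the outline — 1 connected region; (whole slice rotated 75° about Z — lengths, areas and connectivity unchanged). The outline is a single polygon with 6 vertices. Extrusion per mm of travel: 0.6 × 0.12 / (π × 0.875²) = 0.029934. Accumulating E over each segment gives final E = 1.5607.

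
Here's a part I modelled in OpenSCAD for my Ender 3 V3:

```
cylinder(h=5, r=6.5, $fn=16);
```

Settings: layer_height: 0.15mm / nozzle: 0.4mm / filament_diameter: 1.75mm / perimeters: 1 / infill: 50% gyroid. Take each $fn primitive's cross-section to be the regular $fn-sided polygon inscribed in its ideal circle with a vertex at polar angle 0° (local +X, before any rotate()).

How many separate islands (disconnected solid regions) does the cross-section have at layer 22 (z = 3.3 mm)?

1

At z = 3.3 mm: the r=6.5 cylinder gives a regular 16-gon of circumradius 6.5 (constant along its height). Overall, the cross-section is a single solid region. Island count = 1.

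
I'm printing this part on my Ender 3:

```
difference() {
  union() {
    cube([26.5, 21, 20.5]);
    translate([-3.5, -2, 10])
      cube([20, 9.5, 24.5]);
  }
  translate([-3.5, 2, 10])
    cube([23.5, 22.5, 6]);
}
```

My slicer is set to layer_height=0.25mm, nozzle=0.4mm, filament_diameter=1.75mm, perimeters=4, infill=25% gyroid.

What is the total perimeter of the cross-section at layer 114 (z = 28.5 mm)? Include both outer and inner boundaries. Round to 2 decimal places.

At z = 28.5 mm: the cube does not reach this height (z outside [0, 20.5]); the cube at (-3.5, -2) (footprint 20×9.5) is included at this height (perimeter 59.00 mm); Combining (union): only the 20×9.5 cube at (-3.5, -2) is present, so the union is just that shape — boundary = 59.00 mm; the cube at (-3.5, 2) does not reach this height (z outside [10, 16]); After the difference (first − rest): none of the subtracted shapes is present at this height, so the result so far is unchanged — boundary = 59.00 mm. Overall, the cross-section is a single solid region. Total boundary length (outer) = 59.00 mm.

59.00 mm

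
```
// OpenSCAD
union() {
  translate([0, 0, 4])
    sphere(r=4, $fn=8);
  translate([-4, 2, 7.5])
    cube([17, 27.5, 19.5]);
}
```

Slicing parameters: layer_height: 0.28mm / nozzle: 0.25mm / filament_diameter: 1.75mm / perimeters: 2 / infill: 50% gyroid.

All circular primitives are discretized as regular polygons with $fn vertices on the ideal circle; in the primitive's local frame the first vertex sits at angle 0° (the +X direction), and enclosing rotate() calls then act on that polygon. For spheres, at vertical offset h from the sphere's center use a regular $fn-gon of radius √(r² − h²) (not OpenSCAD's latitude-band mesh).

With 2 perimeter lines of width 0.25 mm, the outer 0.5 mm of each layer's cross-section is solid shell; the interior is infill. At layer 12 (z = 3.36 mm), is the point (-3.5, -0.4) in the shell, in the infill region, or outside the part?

shell

At z = 3.36 mm: the sphere: section is a regular 8-gon, circumradius = √(r²−h²) = √(4²−0.64²) = 3.948; the cube at (-4, 2) is absent (z outside [7.5, 27]); Taking the union: only the r=4 sphere is present, so the union is just that shape — 1 connected region. Overall, the cross-section is a single solid region. The nearest boundary edge runs (-3.95, 0.00)→(-2.79, -2.79); distance from the point to it = 0.26 mm. The point is inside the cross-section, 0.26 mm from the nearest boundary — within the 0.5 mm shell band (2 × 0.25).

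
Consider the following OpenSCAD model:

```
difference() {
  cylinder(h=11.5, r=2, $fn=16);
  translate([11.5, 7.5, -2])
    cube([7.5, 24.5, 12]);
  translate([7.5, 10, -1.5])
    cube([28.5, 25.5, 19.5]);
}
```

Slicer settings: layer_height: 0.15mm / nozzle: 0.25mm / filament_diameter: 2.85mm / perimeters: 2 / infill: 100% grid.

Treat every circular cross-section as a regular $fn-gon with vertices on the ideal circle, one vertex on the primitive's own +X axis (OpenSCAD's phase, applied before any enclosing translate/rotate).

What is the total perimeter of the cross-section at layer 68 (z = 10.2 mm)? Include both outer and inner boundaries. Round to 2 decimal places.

At z = 10.2 mm: the cylinder: section is a regular 16-gon, circumradius r=2 (perimeter = 2·16·2.000·sin(180°/16) = 12.49 mm); the cube at (11.5, 7.5) does not reach this height (z outside [-2, 10]); the 28.5×25.5 cube at (7.5, 10) contributes its full rectangle (perimeter 108.00 mm); Subtracting the remaining from the first: starting from the r=2 cylinder, the 28.5×25.5 cube at (7.5, 10) misses the remaining region (no effect) — boundary = 12.49 mm. Overall, the cross-section is a single solid region. Total boundary length (outer) = 12.49 mm.

12.49 mm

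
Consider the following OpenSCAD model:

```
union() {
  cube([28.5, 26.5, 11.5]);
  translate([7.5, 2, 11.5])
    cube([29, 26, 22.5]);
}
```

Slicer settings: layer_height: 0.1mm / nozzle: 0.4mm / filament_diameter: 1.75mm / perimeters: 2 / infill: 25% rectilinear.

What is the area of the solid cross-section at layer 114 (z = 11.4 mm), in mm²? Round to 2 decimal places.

755.25 mm²

At z = 11.4 mm: the cube (footprint 28.5×26.5) is included at this height (area 755.25 mm²); the cube at (7.5, 2) is not intersected at this z (z outside [11.5, 34]); Merging all regions: only the 28.5×26.5 cube is present, so the union is just that shape — area = 755.25 mm². Overall, the cross-section is a single solid region. Net area = 755.25 mm².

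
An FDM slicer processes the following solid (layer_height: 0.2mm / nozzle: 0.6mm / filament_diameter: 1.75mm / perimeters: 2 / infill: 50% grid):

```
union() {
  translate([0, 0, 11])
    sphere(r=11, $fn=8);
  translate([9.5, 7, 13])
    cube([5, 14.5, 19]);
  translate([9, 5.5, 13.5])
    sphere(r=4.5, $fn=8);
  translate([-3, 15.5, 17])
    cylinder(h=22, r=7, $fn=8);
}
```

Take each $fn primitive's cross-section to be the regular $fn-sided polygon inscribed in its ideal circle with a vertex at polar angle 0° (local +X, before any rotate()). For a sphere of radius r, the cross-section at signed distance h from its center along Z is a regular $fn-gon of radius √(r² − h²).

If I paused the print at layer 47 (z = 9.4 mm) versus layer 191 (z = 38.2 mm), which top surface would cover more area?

Layer 47 (z = 9.4): the r=11 sphere contributes a regular 8-gon of circumradius √(11²−1.6²) = 10.883 (area = (8/2)·10.883²·sin(360°/8) = 335.00 mm²); the cube at (9.5, 7) is absent (z outside [13, 32]); the r=4.5 sphere at (9, 5.5) slices to a regular 8-gon of circumradius 1.855 (√(r²−h²) with h=4.1 from center) (area = (8/2)·1.855²·sin(360°/8) = 9.73 mm²); the cylinder at (-3, 15.5) is absent (z outside [17, 39]); Taking the union: the regions partially overlap — summed areas 344.73 mm² minus the doubly-counted overlap 3.61 mm² gives 341.11 mm² — area = 341.11 mm². So its area = 341.11 mm². Layer 191 (z = 38.2): the sphere is absent (|z−center|=27.200 > r=11); the cube at (9.5, 7) is absent (z outside [13, 32]); the sphere at (9, 5.5) does not reach this height (|z−center|=24.700 > r=4.5); the cylinder at (-3, 15.5): section is a regular 8-gon, circumradius r=7 (area = (8/2)·7.000²·sin(360°/8) = 138.59 mm²); Merging all regions: only the r=7 cylinder at (-3, 15.5) is present, so the union is just that shape — area = 138.59 mm². So its area = 138.59 mm². Layer 47 is larger (341.11 vs 138.59 mm²).

layer 47 (z = 9.4 mm)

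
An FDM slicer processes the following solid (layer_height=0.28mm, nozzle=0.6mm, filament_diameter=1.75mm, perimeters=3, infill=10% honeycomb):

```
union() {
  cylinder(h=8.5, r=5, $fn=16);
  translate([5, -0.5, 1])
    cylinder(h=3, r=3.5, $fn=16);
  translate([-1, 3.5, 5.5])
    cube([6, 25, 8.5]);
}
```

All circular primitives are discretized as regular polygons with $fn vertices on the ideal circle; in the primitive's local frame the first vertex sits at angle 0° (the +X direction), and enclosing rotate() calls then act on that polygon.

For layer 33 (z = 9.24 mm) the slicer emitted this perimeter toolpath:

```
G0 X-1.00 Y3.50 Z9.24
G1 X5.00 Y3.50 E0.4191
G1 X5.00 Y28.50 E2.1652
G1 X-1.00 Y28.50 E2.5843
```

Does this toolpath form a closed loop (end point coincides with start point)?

no

Start point (G0): (-1.00, 3.50). End point (last G1): the path does not return to the start — open.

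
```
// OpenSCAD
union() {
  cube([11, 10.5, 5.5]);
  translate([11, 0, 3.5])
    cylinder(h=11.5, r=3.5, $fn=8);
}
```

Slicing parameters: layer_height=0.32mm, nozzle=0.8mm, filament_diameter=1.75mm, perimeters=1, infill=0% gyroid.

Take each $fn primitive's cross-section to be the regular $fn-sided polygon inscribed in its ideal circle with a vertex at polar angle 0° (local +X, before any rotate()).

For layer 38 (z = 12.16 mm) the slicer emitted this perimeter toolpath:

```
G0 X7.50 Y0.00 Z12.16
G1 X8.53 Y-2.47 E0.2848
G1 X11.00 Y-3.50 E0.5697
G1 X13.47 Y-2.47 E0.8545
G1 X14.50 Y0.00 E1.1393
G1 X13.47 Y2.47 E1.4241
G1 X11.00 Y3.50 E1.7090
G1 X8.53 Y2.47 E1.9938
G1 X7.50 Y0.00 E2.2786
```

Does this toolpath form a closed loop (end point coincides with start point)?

Start point (G0): (7.50, 0.00). End point (last G1): the path returns to the start — closed.

yes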